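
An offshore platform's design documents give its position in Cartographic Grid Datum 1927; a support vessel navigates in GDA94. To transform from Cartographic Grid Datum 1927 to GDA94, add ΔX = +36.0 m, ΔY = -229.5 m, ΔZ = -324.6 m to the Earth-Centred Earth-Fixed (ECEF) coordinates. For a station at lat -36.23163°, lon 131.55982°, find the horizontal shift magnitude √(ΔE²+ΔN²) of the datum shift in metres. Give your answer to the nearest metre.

At φ = -36.23163°, λ = 131.55982°: sin φ = -0.591051, cos φ = 0.806634, sin λ = 0.748264, cos λ = -0.663402.
ΔE = −sin λ·ΔX + cos λ·ΔY = −(0.748264)·(36.0) + (-0.663402)·(-229.5) = 125.31 m.
ΔN = −sin φ cos λ·ΔX − sin φ sin λ·ΔY + cos φ·ΔZ = −(-0.591051)(-0.663402)(36.0) − (-0.591051)(0.748264)(-229.5) + (0.806634)(-324.6) = -377.45 m.
Horizontal magnitude = √(ΔE² + ΔN²) = √(125.31² + (-377.45)²) = 397.71 m.

398 m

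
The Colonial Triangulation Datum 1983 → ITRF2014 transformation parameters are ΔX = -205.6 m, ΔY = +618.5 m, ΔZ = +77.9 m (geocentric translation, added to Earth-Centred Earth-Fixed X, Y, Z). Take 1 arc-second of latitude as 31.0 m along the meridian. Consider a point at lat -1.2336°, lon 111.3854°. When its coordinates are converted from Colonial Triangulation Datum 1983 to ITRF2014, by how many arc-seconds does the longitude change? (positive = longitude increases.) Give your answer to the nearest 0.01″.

Δλ = -1.10″

sin φ = -0.021529, cos φ = 0.999768, sin λ = 0.931149, cos λ = -0.364640.
East component: ΔE = −sin λ·ΔX + cos λ·ΔY = −(0.931149)(-205.6) + (-0.364640)(618.5) = -34.09 m.
1° of latitude spans 3600 × 31.00 = 111600 m; at latitude φ, 1° of longitude spans that × cos φ = 111574.1 m, so Δλ = -34.09 / 111574.1 × 3600 = -1.100″.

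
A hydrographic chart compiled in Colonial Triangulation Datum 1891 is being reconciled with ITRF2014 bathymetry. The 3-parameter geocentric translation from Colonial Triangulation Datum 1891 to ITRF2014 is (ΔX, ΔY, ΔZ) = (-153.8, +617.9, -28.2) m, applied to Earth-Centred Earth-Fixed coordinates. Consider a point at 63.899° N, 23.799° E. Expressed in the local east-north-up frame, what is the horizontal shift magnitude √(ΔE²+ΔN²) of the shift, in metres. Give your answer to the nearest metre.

The local east axis at (φ, λ) is (−sin λ, cos λ, 0), so ΔE = −sin(23.799°)·(-153.8) + cos(23.799°)·617.9 = 627.42 m.
The local north axis is (−sin φ cos λ, −sin φ sin λ, cos φ), giving ΔN = 126.371 − 223.913 − 12.407 = -109.95 m.
Horizontal magnitude = √(ΔE² + ΔN²) = √(627.42² + (-109.95)²) = 636.98 m.

637 m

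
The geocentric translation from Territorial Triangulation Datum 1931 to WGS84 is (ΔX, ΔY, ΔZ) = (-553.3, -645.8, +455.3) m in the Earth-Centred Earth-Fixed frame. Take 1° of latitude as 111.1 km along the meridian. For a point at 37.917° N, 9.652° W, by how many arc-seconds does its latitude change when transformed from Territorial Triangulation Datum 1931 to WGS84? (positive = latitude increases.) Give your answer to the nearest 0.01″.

Δφ = 20.34″

sin φ = 0.614519, cos φ = 0.788902, sin λ = -0.167664, cos λ = 0.985844.
North component: ΔN = −sin φ cos λ·ΔX − sin φ sin λ·ΔY + cos φ·ΔZ = −(0.614519)(0.985844)(-553.3) − (0.614519)(-0.167664)(-645.8) + (0.788902)(455.3) = 627.85 m.
1° of latitude spans 111100 m, so Δφ = 627.85 / 111100 × 3600 = 20.344″.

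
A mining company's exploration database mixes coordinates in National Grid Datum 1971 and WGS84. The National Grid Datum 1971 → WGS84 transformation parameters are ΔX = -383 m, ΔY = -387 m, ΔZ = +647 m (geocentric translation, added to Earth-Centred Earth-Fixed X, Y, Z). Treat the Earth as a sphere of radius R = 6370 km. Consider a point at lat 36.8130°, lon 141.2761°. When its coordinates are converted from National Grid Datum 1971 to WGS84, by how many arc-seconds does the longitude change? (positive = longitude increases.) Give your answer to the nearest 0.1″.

Δλ = 21.9″

sin φ = 0.599205, cos φ = 0.800595, sin λ = 0.625568, cos λ = -0.780170.
East component: ΔE = −sin λ·ΔX + cos λ·ΔY = −(0.625568)(-383) + (-0.780170)(-387) = 541.52 m.
1° of latitude spans πR/180 = 111177 m; at latitude φ, 1° of longitude spans that × cos φ = 89008.2 m, so Δλ = 541.52 / 89008.2 × 3600 = 21.902″.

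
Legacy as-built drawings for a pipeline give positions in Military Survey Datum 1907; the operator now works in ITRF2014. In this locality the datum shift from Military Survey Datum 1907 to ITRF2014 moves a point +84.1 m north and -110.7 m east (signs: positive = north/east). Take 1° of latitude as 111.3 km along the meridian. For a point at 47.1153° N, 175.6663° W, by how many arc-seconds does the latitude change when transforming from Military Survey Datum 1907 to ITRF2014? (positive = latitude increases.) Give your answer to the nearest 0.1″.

Δφ = 2.7″

1° of latitude = 111.3 km, so Δφ = 84.1 / 111300 = 0.0007556° = 2.720″.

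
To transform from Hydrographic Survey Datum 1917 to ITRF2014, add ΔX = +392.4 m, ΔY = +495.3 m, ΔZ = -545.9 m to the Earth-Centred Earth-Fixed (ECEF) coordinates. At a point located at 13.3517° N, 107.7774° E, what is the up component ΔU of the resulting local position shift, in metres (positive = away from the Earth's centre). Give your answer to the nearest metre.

At φ = 13.3517°, λ = 107.7774°: sin φ = 0.230928, cos φ = 0.972971, sin λ = 0.952250, cos λ = -0.305320.
ΔU = cos φ cos λ·ΔX + cos φ sin λ·ΔY + sin φ·ΔZ = (0.972971)(-0.305320)(392.4) + (0.972971)(0.952250)(495.3) + (0.230928)(-545.9) = 216.27 m.

ΔU = 216 m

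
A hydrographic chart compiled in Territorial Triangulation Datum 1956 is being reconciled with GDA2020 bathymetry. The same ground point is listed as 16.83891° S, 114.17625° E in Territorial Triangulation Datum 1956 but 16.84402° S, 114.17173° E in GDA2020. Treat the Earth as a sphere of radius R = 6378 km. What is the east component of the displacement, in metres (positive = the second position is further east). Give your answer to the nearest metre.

ΔE = -482 m

Δφ = -16.84402° − -16.83891° = -0.00511°; Δλ = 114.17173° − 114.17625° = -0.00452°.
1° along a meridian = πR/180 = 111317 m.
ΔN = Δφ × 111317 = -568.8 m; ΔE = Δλ × 111317 × cos(-16.83891°) = -0.00452 × 111317 × 0.957123 = -481.6 m.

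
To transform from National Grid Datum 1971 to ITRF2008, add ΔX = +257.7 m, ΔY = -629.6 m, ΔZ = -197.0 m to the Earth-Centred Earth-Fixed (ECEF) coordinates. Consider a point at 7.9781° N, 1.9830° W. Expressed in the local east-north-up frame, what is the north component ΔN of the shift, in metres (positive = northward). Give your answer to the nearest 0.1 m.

The local north axis is (−sin φ cos λ, −sin φ sin λ, cos φ), giving ΔN = -35.746 − 3.024 − 195.093 = -233.86 m.

ΔN = -233.9 m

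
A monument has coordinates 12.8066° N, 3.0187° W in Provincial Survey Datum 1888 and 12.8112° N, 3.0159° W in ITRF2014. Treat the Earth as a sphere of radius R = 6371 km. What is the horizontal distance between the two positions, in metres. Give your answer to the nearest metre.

595 m

Δφ = 12.8112° − 12.8066° = +0.0046°; Δλ = -3.0159° − -3.0187° = +0.0028°.
1° along a meridian = πR/180 = 111195 m.
ΔN = Δφ × 111195 = 511.5 m; ΔE = Δλ × 111195 × cos(12.8066°) = +0.0028 × 111195 × 0.975124 = 303.6 m.
Distance = √(ΔE² + ΔN²) = √(303.6² + 511.5²) = 594.8 m.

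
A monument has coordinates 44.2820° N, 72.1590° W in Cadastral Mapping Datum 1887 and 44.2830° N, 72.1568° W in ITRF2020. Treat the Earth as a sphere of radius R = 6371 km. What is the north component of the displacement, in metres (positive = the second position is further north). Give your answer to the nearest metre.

Δφ = 44.2830° − 44.2820° = +0.0010°; Δλ = -72.1568° − -72.1590° = +0.0022°.
1° along a meridian = πR/180 = 111195 m.
ΔN = Δφ × 111195 = 111.2 m; ΔE = Δλ × 111195 × cos(44.2820°) = +0.0022 × 111195 × 0.715912 = 175.1 m.

ΔN = 111 m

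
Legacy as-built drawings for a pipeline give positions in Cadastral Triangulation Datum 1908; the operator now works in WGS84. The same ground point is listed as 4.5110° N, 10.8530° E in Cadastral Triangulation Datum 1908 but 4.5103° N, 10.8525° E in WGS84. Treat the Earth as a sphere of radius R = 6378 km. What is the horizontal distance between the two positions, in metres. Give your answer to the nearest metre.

Δφ = 4.5103° − 4.5110° = -0.0007°; Δλ = 10.8525° − 10.8530° = -0.0005°.
1° along a meridian = πR/180 = 111317 m.
ΔN = Δφ × 111317 = -77.9 m; ΔE = Δλ × 111317 × cos(4.5110°) = -0.0005 × 111317 × 0.996902 = -55.5 m.
Distance = √(ΔE² + ΔN²) = √((-55.5)² + (-77.9)²) = 95.7 m.

96 m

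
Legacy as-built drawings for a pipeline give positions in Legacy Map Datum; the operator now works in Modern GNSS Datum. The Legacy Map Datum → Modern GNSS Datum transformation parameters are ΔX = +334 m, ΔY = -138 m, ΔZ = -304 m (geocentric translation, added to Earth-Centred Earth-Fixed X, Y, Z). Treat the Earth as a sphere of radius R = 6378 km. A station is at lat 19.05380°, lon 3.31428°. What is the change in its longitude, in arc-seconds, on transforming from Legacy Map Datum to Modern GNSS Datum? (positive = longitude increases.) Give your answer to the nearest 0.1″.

sin φ = 0.326456, cos φ = 0.945212, sin λ = 0.057813, cos λ = 0.998327.
East component: ΔE = −sin λ·ΔX + cos λ·ΔY = −(0.057813)(334) + (0.998327)(-138) = -157.08 m.
1° of latitude spans πR/180 = 111317 m; at latitude φ, 1° of longitude spans that × cos φ = 105218.3 m, so Δλ = -157.08 / 105218.3 × 3600 = -5.374″.

Δλ = -5.4″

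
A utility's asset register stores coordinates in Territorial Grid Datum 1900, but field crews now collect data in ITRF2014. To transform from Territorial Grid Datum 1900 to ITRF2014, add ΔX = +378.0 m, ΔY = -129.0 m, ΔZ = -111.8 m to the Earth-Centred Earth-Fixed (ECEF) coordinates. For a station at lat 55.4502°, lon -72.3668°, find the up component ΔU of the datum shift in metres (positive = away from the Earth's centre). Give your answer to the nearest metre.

ΔU = 43 m

The local up (radial) axis is (cos φ cos λ, cos φ sin λ, sin φ), giving ΔU = 64.938 + 69.721 − 92.082 = 42.58 m.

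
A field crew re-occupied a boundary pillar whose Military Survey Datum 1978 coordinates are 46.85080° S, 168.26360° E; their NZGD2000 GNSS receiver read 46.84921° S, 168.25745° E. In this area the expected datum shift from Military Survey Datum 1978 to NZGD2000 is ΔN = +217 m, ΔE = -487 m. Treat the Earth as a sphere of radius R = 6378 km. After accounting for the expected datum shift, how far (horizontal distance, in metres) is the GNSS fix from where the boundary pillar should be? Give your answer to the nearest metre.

44 m

Observed coordinate differences: Δφ = +0.00159°, Δλ = -0.00615°.
Converting to metres (1° lat = 111317 m, cos φ = 0.683901): observed ΔN = 177.0 m, observed ΔE = -468.2 m.
Subtracting the expected shift leaves a residual of 177.0 − (217) = -40.0 m north and -468.2 − (-487) = 18.8 m east.
Residual distance = √((-40.0)² + 18.8²) = 44.2 m.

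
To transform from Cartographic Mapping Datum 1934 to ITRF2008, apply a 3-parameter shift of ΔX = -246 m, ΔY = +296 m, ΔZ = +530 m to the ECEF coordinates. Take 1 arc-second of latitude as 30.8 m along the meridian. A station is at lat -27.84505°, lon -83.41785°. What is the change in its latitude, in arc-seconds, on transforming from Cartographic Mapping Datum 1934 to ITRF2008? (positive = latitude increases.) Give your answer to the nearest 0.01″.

sin φ = -0.467082, cos φ = 0.884214, sin λ = -0.993409, cos λ = 0.114628.
North component: ΔN = −sin φ cos λ·ΔX − sin φ sin λ·ΔY + cos φ·ΔZ = −(-0.467082)(0.114628)(-246) − (-0.467082)(-0.993409)(296) + (0.884214)(530) = 318.12 m.
1° of latitude spans 3600 × 30.80 = 110880 m, so Δφ = 318.12 / 110880 × 3600 = 10.328″.

Δφ = 10.33″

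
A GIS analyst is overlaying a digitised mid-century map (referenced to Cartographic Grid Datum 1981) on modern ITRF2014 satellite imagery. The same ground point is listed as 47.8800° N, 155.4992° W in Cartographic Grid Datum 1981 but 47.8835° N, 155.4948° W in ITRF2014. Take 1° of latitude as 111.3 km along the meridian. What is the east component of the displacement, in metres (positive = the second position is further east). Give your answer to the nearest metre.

Δφ = 47.8835° − 47.8800° = +0.0035°; Δλ = -155.4948° − -155.4992° = +0.0044°.
ΔN = Δφ × 111300 = 389.5 m; ΔE = Δλ × 111300 × cos(47.8800°) = +0.0044 × 111300 × 0.670686 = 328.4 m.

ΔE = 328 m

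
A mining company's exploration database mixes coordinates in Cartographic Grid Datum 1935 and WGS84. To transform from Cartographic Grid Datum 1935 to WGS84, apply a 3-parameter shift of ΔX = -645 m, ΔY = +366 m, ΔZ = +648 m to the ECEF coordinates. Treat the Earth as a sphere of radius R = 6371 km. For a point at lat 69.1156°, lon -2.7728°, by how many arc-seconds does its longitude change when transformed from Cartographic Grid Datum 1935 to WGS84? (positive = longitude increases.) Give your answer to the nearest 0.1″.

sin φ = 0.934302, cos φ = 0.356484, sin λ = -0.048376, cos λ = 0.998829.
East component: ΔE = −sin λ·ΔX + cos λ·ΔY = −(-0.048376)(-645) + (0.998829)(366) = 334.37 m.
1° of latitude spans πR/180 = 111195 m; at latitude φ, 1° of longitude spans that × cos φ = 39639.2 m, so Δλ = 334.37 / 39639.2 × 3600 = 30.367″.

Δλ = 30.4″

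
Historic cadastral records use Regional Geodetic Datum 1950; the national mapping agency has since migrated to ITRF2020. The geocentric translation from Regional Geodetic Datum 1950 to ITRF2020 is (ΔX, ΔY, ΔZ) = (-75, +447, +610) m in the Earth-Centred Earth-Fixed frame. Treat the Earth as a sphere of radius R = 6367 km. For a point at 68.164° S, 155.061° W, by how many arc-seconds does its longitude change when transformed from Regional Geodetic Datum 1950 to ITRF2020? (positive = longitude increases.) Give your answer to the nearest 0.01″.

sin φ = -0.928252, cos φ = 0.371951, sin λ = -0.421653, cos λ = -0.906757.
East component: ΔE = −sin λ·ΔX + cos λ·ΔY = −(-0.421653)(-75) + (-0.906757)(447) = -436.94 m.
1° of latitude spans πR/180 = 111125 m; at latitude φ, 1° of longitude spans that × cos φ = 41333.1 m, so Δλ = -436.94 / 41333.1 × 3600 = -38.057″.

Δλ = -38.06″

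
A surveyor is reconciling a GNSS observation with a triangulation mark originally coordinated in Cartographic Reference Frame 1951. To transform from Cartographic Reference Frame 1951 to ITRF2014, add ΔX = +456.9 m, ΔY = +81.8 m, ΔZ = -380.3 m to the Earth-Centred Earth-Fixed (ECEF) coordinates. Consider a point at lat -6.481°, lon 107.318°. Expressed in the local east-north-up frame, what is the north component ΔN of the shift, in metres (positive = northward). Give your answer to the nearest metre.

ΔN = -384 m

At φ = -6.481°, λ = 107.318°: sin φ = -0.112874, cos φ = 0.993609, sin λ = 0.954667, cos λ = -0.297675.
ΔN = −sin φ cos λ·ΔX − sin φ sin λ·ΔY + cos φ·ΔZ = −(-0.112874)(-0.297675)(456.9) − (-0.112874)(0.954667)(81.8) + (0.993609)(-380.3) = -384.41 m.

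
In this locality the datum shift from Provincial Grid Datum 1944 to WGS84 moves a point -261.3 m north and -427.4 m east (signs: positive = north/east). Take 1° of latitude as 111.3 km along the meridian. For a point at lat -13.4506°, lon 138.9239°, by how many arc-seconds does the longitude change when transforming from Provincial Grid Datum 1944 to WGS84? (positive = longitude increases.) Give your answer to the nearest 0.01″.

At latitude -13.4506°, cos φ = 0.972571.
1° of longitude at this latitude = 111.3 × cos φ = 108.25 km, so Δλ = -427.4 / 108247.1 = -0.0039484° = -14.214″.

Δλ = -14.21″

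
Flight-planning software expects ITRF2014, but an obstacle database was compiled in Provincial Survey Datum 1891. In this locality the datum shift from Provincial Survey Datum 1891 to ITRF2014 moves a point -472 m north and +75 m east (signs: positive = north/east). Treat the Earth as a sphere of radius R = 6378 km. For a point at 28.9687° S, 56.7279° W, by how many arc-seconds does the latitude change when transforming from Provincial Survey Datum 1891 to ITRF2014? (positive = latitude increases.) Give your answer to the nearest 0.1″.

Δφ = -15.3″

On a sphere of radius R, 1 rad of latitude = R, so Δφ = ΔN / R = -472.0 / 6378000 = -7.4004e-05 rad = -15.265″.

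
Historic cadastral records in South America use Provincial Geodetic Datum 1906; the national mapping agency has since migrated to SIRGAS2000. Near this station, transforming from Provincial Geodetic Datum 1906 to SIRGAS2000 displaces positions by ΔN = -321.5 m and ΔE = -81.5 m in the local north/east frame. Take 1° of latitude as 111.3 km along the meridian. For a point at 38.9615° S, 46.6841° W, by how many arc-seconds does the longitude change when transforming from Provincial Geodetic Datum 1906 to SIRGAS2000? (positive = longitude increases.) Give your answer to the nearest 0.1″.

At latitude -38.9615°, cos φ = 0.777569.
1° of longitude at this latitude = 111.3 × cos φ = 86.54 km, so Δλ = -81.5 / 86543.4 = -0.0009417° = -3.390″.

Δλ = -3.4″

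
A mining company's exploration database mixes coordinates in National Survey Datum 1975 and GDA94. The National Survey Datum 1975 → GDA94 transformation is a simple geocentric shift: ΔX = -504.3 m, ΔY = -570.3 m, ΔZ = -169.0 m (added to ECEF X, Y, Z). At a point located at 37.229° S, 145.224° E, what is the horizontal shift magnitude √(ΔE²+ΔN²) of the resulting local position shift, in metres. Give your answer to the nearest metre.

760 m

The local east axis at (φ, λ) is (−sin λ, cos λ, 0), so ΔE = −sin(145.224°)·(-504.3) + cos(145.224°)·(-570.3) = 756.08 m.
The local north axis is (−sin φ cos λ, −sin φ sin λ, cos φ), giving ΔN = 250.608 − 196.796 − 134.562 = -80.75 m.
Horizontal magnitude = √(ΔE² + ΔN²) = √(756.08² + (-80.75)²) = 760.37 m.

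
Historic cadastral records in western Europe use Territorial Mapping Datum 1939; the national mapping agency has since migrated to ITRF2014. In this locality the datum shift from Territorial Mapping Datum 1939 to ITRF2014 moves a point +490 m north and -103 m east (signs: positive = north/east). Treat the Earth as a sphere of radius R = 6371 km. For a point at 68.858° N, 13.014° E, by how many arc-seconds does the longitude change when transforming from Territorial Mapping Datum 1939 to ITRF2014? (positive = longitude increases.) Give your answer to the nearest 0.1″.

At latitude 68.858°, cos φ = 0.360681.
One radian of longitude at latitude φ spans R cos φ, so Δλ = ΔE / (R cos φ) = -103.0 / (6371000 × 0.360681) = -4.4824e-05 rad = -9.246″.

Δλ = -9.2″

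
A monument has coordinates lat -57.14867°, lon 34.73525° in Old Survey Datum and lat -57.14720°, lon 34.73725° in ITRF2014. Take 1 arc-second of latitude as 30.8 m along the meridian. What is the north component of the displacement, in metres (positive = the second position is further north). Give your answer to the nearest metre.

ΔN = 163 m

Δφ = -57.14720° − -57.14867° = +0.00147°; Δλ = 34.73725° − 34.73525° = +0.00200°.
1° of latitude = 3600 × 30.80 = 110880 m.
ΔN = Δφ × 110880 = 163.0 m; ΔE = Δλ × 110880 × cos(-57.14867°) = +0.00200 × 110880 × 0.542461 = 120.3 m.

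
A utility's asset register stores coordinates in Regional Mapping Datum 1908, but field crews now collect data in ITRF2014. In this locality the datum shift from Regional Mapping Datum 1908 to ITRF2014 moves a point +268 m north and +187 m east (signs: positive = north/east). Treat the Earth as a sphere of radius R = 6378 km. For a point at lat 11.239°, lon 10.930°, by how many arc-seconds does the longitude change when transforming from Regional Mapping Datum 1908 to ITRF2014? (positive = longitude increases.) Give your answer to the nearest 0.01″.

Δλ = 6.17″

At latitude 11.239°, cos φ = 0.980823.
One radian of longitude at latitude φ spans R cos φ, so Δλ = ΔE / (R cos φ) = 187.0 / (6378000 × 0.980823) = 2.9893e-05 rad = 6.166″.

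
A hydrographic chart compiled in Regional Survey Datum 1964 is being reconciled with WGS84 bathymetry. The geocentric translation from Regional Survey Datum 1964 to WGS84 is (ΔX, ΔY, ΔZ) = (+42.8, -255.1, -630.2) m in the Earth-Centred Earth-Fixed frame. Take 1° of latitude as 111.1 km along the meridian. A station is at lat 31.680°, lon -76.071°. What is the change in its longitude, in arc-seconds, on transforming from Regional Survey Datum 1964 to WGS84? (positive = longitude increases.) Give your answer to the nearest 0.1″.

Δλ = -0.8″

sin φ = 0.525175, cos φ = 0.850994, sin λ = -0.970595, cos λ = 0.240719.
East component: ΔE = −sin λ·ΔX + cos λ·ΔY = −(-0.970595)(42.8) + (0.240719)(-255.1) = -19.87 m.
1° of latitude spans 111100 m; at latitude φ, 1° of longitude spans that × cos φ = 94545.5 m, so Δλ = -19.87 / 94545.5 × 3600 = -0.756″.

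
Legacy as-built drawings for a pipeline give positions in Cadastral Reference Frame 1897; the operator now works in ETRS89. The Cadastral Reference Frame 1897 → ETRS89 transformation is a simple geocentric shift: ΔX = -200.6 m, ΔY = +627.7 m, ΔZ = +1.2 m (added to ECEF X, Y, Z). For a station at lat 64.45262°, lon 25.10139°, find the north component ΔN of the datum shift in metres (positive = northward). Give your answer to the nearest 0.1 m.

The local north axis is (−sin φ cos λ, −sin φ sin λ, cos φ), giving ΔN = 163.894 − 240.249 + 0.518 = -75.84 m.

ΔN = -75.8 m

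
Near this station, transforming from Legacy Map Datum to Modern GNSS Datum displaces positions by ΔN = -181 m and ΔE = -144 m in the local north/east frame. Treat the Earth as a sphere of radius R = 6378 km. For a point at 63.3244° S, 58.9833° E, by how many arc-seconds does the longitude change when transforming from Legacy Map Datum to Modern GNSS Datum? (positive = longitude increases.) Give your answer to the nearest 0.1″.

Δλ = -10.4″

At latitude -63.3244°, cos φ = 0.448939.
One radian of longitude at latitude φ spans R cos φ, so Δλ = ΔE / (R cos φ) = -144.0 / (6378000 × 0.448939) = -5.0291e-05 rad = -10.373″.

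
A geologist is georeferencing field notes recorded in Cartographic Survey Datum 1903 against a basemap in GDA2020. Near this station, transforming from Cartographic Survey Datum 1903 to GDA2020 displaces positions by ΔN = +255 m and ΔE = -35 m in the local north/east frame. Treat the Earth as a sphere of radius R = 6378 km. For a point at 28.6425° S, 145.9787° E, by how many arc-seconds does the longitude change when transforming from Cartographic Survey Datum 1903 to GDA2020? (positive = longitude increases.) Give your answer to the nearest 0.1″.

At latitude -28.6425°, cos φ = 0.877628.
One radian of longitude at latitude φ spans R cos φ, so Δλ = ΔE / (R cos φ) = -35.0 / (6378000 × 0.877628) = -6.2528e-06 rad = -1.290″.

Δλ = -1.3″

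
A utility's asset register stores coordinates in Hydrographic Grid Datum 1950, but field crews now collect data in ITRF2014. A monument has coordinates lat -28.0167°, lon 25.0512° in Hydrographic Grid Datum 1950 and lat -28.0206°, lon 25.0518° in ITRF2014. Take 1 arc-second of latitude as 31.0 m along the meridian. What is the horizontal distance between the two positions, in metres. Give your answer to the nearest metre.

Δφ = -28.0206° − -28.0167° = -0.0039°; Δλ = 25.0518° − 25.0512° = +0.0006°.
1° of latitude = 3600 × 31.00 = 111600 m.
ΔN = Δφ × 111600 = -435.2 m; ΔE = Δλ × 111600 × cos(-28.0167°) = +0.0006 × 111600 × 0.882811 = 59.1 m.
Distance = √(ΔE² + ΔN²) = √(59.1² + (-435.2)²) = 439.2 m.

439 m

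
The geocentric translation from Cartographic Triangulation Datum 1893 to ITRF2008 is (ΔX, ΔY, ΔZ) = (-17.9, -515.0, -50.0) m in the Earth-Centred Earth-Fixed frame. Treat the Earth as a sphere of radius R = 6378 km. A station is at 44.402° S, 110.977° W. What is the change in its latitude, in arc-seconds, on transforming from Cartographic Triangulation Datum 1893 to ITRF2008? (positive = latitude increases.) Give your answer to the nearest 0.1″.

Δφ = 9.9″

sin φ = -0.699688, cos φ = 0.714448, sin λ = -0.933724, cos λ = -0.357993.
North component: ΔN = −sin φ cos λ·ΔX − sin φ sin λ·ΔY + cos φ·ΔZ = −(-0.699688)(-0.357993)(-17.9) − (-0.699688)(-0.933724)(-515.0) + (0.714448)(-50.0) = 305.22 m.
1° of latitude spans πR/180 = 111317 m, so Δφ = 305.22 / 111317 × 3600 = 9.871″.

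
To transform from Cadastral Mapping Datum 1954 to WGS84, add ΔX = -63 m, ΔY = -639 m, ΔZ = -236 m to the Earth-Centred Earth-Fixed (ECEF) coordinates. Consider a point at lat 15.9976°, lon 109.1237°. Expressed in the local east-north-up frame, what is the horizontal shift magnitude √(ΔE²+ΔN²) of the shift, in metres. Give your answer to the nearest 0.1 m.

276.9 m

At φ = 15.9976°, λ = 109.1237°: sin φ = 0.275597, cos φ = 0.961273, sin λ = 0.944813, cos λ = -0.327609.
ΔE = −sin λ·ΔX + cos λ·ΔY = −(0.944813)·(-63) + (-0.327609)·(-639) = 268.87 m.
ΔN = −sin φ cos λ·ΔX − sin φ sin λ·ΔY + cos φ·ΔZ = −(0.275597)(-0.327609)(-63) − (0.275597)(0.944813)(-639) + (0.961273)(-236) = -66.16 m.
Horizontal magnitude = √(ΔE² + ΔN²) = √(268.87² + (-66.16)²) = 276.89 m.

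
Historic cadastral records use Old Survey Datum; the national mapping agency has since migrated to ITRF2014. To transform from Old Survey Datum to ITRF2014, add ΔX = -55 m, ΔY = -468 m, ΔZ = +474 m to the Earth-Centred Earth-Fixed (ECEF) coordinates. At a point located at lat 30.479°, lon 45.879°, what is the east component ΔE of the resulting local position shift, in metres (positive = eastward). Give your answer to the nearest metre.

At φ = 30.479°, λ = 45.879°: sin φ = 0.507223, cos φ = 0.861815, sin λ = 0.717871, cos λ = 0.696176.
ΔE = −sin λ·ΔX + cos λ·ΔY = −(0.717871)·(-55) + (0.696176)·(-468) = -286.33 m.

ΔE = -286 m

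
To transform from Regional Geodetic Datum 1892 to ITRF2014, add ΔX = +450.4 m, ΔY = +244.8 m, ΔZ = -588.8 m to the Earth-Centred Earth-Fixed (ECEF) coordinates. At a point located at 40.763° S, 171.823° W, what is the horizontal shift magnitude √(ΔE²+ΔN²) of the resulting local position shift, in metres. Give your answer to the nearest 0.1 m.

780.4 m

At φ = -40.763°, λ = -171.823°: sin φ = -0.652932, cos φ = 0.757417, sin λ = -0.142232, cos λ = -0.989833.
ΔE = −sin λ·ΔX + cos λ·ΔY = −(-0.142232)·(450.4) + (-0.989833)·(244.8) = -178.25 m.
ΔN = −sin φ cos λ·ΔX − sin φ sin λ·ΔY + cos φ·ΔZ = −(-0.652932)(-0.989833)(450.4) − (-0.652932)(-0.142232)(244.8) + (0.757417)(-588.8) = -759.79 m.
Horizontal magnitude = √(ΔE² + ΔN²) = √((-178.25)² + (-759.79)²) = 780.42 m.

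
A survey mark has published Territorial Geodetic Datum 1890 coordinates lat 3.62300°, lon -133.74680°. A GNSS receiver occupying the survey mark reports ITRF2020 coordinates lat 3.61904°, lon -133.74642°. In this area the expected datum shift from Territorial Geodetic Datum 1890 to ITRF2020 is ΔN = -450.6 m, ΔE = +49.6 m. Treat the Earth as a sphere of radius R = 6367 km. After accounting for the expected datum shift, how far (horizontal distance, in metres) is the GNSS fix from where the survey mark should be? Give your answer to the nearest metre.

13 m

Observed coordinate differences: Δφ = -0.00396°, Δλ = +0.00038°.
Converting to metres (1° lat = 111125 m, cos φ = 0.998001): observed ΔN = -440.1 m, observed ΔE = 42.1 m.
Subtracting the expected shift leaves a residual of -440.1 − (-450.6) = 10.5 m north and 42.1 − (49.6) = -7.5 m east.
Residual distance = √(10.5² + (-7.5)²) = 12.9 m.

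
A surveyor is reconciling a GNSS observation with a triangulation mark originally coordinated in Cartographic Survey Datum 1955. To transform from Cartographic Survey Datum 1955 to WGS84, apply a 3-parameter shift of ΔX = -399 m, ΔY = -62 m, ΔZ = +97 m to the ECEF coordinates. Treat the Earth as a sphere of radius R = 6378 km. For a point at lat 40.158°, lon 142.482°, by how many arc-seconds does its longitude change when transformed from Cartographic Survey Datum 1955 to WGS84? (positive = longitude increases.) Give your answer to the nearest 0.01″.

sin φ = 0.644898, cos φ = 0.764269, sin λ = 0.609011, cos λ = -0.793162.
East component: ΔE = −sin λ·ΔX + cos λ·ΔY = −(0.609011)(-399) + (-0.793162)(-62) = 292.17 m.
1° of latitude spans πR/180 = 111317 m; at latitude φ, 1° of longitude spans that × cos φ = 85076.2 m, so Δλ = 292.17 / 85076.2 × 3600 = 12.363″.

Δλ = 12.36″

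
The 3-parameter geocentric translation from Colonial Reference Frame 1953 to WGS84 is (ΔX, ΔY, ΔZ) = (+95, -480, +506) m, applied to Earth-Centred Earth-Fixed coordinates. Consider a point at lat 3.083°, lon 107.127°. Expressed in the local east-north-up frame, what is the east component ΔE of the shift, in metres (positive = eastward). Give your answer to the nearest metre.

ΔE = 51 m

At φ = 3.083°, λ = 107.127°: sin φ = 0.053783, cos φ = 0.998553, sin λ = 0.955654, cos λ = -0.294491.
ΔE = −sin λ·ΔX + cos λ·ΔY = −(0.955654)·(95) + (-0.294491)·(-480) = 50.57 m.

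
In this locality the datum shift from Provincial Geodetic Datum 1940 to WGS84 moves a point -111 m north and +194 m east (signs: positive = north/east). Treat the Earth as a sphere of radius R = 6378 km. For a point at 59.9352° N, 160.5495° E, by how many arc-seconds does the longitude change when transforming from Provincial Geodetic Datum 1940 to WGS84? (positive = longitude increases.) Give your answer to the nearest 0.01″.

At latitude 59.9352°, cos φ = 0.500979.
One radian of longitude at latitude φ spans R cos φ, so Δλ = ΔE / (R cos φ) = 194.0 / (6378000 × 0.500979) = 6.0715e-05 rad = 12.523″.

Δλ = 12.52″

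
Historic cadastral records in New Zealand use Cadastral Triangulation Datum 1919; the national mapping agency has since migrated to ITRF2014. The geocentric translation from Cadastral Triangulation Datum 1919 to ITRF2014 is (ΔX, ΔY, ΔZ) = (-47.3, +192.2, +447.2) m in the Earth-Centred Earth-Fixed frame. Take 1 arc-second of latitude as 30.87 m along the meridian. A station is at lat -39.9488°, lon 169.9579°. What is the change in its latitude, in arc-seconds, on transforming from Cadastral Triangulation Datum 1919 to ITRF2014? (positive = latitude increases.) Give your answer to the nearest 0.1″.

Δφ = 12.8″

sin φ = -0.642103, cos φ = 0.766619, sin λ = 0.174372, cos λ = -0.984680.
North component: ΔN = −sin φ cos λ·ΔX − sin φ sin λ·ΔY + cos φ·ΔZ = −(-0.642103)(-0.984680)(-47.3) − (-0.642103)(0.174372)(192.2) + (0.766619)(447.2) = 394.26 m.
1° of latitude spans 3600 × 30.87 = 111132 m, so Δφ = 394.26 / 111132 × 3600 = 12.772″.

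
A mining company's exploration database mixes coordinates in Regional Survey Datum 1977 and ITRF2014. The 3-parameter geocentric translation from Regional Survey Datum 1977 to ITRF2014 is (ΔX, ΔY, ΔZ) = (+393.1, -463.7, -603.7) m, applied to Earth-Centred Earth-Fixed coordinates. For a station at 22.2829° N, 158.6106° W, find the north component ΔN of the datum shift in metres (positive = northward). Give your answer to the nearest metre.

The local north axis is (−sin φ cos λ, −sin φ sin λ, cos φ), giving ΔN = 138.789 − 64.124 − 558.617 = -483.95 m.

ΔN = -484 m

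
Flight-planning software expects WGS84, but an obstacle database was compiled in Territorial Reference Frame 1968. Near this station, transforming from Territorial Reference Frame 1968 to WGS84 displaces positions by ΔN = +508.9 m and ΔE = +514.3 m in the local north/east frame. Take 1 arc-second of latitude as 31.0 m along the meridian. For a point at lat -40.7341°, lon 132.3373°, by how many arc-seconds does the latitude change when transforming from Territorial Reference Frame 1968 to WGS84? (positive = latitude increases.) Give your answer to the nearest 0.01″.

1″ of latitude = 31.00 m, so Δφ = 508.9 / 31.00 = 16.416″.

Δφ = 16.42″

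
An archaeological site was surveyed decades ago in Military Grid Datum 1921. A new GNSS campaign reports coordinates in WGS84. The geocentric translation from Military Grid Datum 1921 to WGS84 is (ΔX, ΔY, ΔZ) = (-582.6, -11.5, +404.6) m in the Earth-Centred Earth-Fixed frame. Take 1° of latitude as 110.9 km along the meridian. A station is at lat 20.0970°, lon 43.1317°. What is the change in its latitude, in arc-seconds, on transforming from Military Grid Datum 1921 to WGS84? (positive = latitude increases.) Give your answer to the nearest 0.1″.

Δφ = 17.2″

sin φ = 0.343611, cos φ = 0.939112, sin λ = 0.683678, cos λ = 0.729784.
North component: ΔN = −sin φ cos λ·ΔX − sin φ sin λ·ΔY + cos φ·ΔZ = −(0.343611)(0.729784)(-582.6) − (0.343611)(0.683678)(-11.5) + (0.939112)(404.6) = 528.76 m.
1° of latitude spans 110900 m, so Δφ = 528.76 / 110900 × 3600 = 17.164″.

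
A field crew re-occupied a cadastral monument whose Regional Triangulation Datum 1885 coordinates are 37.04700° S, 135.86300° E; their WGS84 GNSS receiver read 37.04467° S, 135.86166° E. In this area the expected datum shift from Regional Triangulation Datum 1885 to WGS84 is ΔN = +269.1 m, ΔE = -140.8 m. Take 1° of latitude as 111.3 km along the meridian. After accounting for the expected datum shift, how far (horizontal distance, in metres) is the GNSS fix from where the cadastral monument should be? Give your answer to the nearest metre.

24 m

Observed coordinate differences: Δφ = +0.00233°, Δλ = -0.00134°.
Converting to metres (1° lat = 111300 m, cos φ = 0.798142): observed ΔN = 259.3 m, observed ΔE = -119.0 m.
Subtracting the expected shift leaves a residual of 259.3 − (269.1) = -9.8 m north and -119.0 − (-140.8) = 21.8 m east.
Residual distance = √((-9.8)² + 21.8²) = 23.9 m.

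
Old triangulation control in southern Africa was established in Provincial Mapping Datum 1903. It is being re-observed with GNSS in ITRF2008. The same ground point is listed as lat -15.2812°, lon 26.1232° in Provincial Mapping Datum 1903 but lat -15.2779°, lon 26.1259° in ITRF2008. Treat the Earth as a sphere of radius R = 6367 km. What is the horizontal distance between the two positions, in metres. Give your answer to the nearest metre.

Δφ = -15.2779° − -15.2812° = +0.0033°; Δλ = 26.1259° − 26.1232° = +0.0027°.
1° along a meridian = πR/180 = 111125 m.
ΔN = Δφ × 111125 = 366.7 m; ΔE = Δλ × 111125 × cos(-15.2812°) = +0.0027 × 111125 × 0.964644 = 289.4 m.
Distance = √(ΔE² + ΔN²) = √(289.4² + 366.7²) = 467.2 m.

467 m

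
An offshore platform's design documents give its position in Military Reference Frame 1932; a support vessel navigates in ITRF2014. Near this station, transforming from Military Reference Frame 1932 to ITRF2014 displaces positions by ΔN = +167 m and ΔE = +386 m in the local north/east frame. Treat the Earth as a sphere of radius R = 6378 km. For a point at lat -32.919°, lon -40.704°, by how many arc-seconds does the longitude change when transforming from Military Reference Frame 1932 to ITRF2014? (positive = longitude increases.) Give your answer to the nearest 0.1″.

Δλ = 14.9″

At latitude -32.919°, cos φ = 0.839440.
One radian of longitude at latitude φ spans R cos φ, so Δλ = ΔE / (R cos φ) = 386.0 / (6378000 × 0.839440) = 7.2096e-05 rad = 14.871″.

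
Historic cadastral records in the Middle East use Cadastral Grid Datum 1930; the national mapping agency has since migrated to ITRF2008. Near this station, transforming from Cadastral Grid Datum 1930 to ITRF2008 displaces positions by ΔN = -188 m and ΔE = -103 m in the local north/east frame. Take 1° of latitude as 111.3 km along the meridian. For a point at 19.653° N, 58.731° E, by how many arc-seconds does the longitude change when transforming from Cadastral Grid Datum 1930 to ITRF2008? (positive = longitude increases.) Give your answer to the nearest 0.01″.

Δλ = -3.54″

At latitude 19.653°, cos φ = 0.941747.
1° of longitude at this latitude = 111.3 × cos φ = 104.82 km, so Δλ = -103.0 / 104816.4 = -0.0009827° = -3.538″.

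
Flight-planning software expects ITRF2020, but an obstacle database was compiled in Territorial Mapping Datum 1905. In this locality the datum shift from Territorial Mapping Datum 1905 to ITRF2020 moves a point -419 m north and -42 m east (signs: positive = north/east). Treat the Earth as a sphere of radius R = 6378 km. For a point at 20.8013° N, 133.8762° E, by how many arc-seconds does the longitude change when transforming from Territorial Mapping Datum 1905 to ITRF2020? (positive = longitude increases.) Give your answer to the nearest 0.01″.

At latitude 20.8013°, cos φ = 0.934818.
One radian of longitude at latitude φ spans R cos φ, so Δλ = ΔE / (R cos φ) = -42.0 / (6378000 × 0.934818) = -7.0443e-06 rad = -1.453″.

Δλ = -1.45″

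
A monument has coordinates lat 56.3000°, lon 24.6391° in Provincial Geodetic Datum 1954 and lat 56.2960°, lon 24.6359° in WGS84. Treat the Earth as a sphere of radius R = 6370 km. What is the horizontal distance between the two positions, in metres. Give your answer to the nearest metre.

487 m

Δφ = 56.2960° − 56.3000° = -0.0040°; Δλ = 24.6359° − 24.6391° = -0.0032°.
1° along a meridian = πR/180 = 111177 m.
ΔN = Δφ × 111177 = -444.7 m; ΔE = Δλ × 111177 × cos(56.3000°) = -0.0032 × 111177 × 0.554844 = -197.4 m.
Distance = √(ΔE² + ΔN²) = √((-197.4)² + (-444.7)²) = 486.6 m.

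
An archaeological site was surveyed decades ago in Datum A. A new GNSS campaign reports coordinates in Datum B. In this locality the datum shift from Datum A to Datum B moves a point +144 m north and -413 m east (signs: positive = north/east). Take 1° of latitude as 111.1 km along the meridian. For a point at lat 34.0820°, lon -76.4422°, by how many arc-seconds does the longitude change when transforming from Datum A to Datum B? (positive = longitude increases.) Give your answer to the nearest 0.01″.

Δλ = -16.16″

At latitude 34.0820°, cos φ = 0.828236.
1° of longitude at this latitude = 111.1 × cos φ = 92.02 km, so Δλ = -413.0 / 92017.1 = -0.0044883° = -16.158″.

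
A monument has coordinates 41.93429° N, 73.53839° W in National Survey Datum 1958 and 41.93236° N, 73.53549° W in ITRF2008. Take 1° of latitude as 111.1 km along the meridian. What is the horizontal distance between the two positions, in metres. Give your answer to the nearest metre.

322 m

Δφ = 41.93236° − 41.93429° = -0.00193°; Δλ = -73.53549° − -73.53839° = +0.00290°.
ΔN = Δφ × 111100 = -214.4 m; ΔE = Δλ × 111100 × cos(41.93429°) = +0.00290 × 111100 × 0.743912 = 239.7 m.
Distance = √(ΔE² + ΔN²) = √(239.7² + (-214.4)²) = 321.6 m.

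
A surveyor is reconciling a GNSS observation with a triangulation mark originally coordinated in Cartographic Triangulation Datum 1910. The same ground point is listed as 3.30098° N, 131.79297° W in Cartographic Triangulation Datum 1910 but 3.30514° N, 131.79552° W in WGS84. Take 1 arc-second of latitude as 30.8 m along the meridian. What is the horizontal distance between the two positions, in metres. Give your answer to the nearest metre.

541 m

Δφ = 3.30514° − 3.30098° = +0.00416°; Δλ = -131.79552° − -131.79297° = -0.00255°.
1° of latitude = 3600 × 30.80 = 110880 m.
ΔN = Δφ × 110880 = 461.3 m; ΔE = Δλ × 110880 × cos(3.30098°) = -0.00255 × 110880 × 0.998341 = -282.3 m.
Distance = √(ΔE² + ΔN²) = √((-282.3)² + 461.3²) = 540.8 m.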